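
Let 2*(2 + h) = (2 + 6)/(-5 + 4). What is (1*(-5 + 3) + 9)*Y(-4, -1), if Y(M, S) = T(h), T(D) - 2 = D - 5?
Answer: -63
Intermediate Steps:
h = -6 (h = -2 + ((2 + 6)/(-5 + 4))/2 = -2 + (8/(-1))/2 = -2 + (8*(-1))/2 = -2 + (1/2)*(-8) = -2 - 4 = -6)
T(D) = -3 + D (T(D) = 2 + (D - 5) = 2 + (-5 + D) = -3 + D)
Y(M, S) = -9 (Y(M, S) = -3 - 6 = -9)
(1*(-5 + 3) + 9)*Y(-4, -1) = (1*(-5 + 3) + 9)*(-9) = (1*(-2) + 9)*(-9) = (-2 + 9)*(-9) = 7*(-9) = -63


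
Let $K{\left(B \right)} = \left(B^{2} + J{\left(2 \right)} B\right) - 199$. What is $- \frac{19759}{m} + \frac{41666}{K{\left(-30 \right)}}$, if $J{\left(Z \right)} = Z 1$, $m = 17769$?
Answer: $\frac{727697635}{11389929} \approx 63.89$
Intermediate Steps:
$J{\left(Z \right)} = Z$
$K{\left(B \right)} = -199 + B^{2} + 2 B$ ($K{\left(B \right)} = \left(B^{2} + 2 B\right) - 199 = -199 + B^{2} + 2 B$)
$- \frac{19759}{m} + \frac{41666}{K{\left(-30 \right)}} = - \frac{19759}{17769} + \frac{41666}{-199 + \left(-30\right)^{2} + 2 \left(-30\right)} = \left(-19759\right) \frac{1}{17769} + \frac{41666}{-199 + 900 - 60} = - \frac{19759}{17769} + \frac{41666}{641} = \frac{727697635}{11389929}$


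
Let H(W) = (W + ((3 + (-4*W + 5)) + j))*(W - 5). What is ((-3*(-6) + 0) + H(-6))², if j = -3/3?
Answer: 66049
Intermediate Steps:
j = -1 (j = -3*⅓ = -1)
H(W) = (-5 + W)*(7 - 3*W) (H(W) = (W + ((3 + (-4*W + 5)) - 1))*(W - 5) = (W + ((3 + (5 - 4*W)) - 1))*(-5 + W) = (W + ((8 - 4*W) - 1))*(-5 + W) = (W + (7 - 4*W))*(-5 + W) = (7 - 3*W)*(-5 + W) = (-5 + W)*(7 - 3*W))
((-3*(-6) + 0) + H(-6))² = ((-3*(-6) + 0) + (-35 - 3*(-6)² + 22*(-6)))² = ((18 + 0) + (-35 - 3*36 - 132))² = (18 + (-35 - 108 - 132))² = (18 - 275)² = (-257)² = 66049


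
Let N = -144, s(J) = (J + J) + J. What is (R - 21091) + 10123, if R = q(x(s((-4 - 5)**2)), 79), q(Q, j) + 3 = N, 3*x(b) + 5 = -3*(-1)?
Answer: -11115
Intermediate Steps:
s(J) = 3*J (s(J) = 2*J + J = 3*J)
x(b) = -2/3 (x(b) = -5/3 + (-3*(-1))/3 = -5/3 + (1/3)*3 = -5/3 + 1 = -2/3)
q(Q, j) = -147 (q(Q, j) = -3 - 144 = -147)
R = -147
(R - 21091) + 10123 = (-147 - 21091) + 10123 = -21238 + 10123 = -11115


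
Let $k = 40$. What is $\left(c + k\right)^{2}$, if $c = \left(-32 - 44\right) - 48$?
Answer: $7056$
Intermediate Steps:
$c = -124$ ($c = -76 - 48 = -124$)
$\left(c + k\right)^{2} = \left(-124 + 40\right)^{2} = \left(-84\right)^{2} = 7056$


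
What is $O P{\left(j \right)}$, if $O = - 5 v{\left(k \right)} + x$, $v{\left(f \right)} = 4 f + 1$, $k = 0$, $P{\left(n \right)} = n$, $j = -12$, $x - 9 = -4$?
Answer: $0$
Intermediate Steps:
$x = 5$ ($x = 9 - 4 = 5$)
$v{\left(f \right)} = 1 + 4 f$
$O = 0$ ($O = - 5 \left(1 + 4 \cdot 0\right) + 5 = - 5 \left(1 + 0\right) + 5 = \left(-5\right) 1 + 5 = -5 + 5 = 0$)
$O P{\left(j \right)} = 0 \left(-12\right) = 0$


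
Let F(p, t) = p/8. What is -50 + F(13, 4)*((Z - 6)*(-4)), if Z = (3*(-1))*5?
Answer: 173/2 ≈ 86.500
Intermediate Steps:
Z = -15 (Z = -3*5 = -15)
F(p, t) = p/8 (F(p, t) = p*(⅛) = p/8)
-50 + F(13, 4)*((Z - 6)*(-4)) = -50 + ((⅛)*13)*((-15 - 6)*(-4)) = -50 + 13*(-21*(-4))/8 = -50 + (13/8)*84 = -50 + 273/2 = 173/2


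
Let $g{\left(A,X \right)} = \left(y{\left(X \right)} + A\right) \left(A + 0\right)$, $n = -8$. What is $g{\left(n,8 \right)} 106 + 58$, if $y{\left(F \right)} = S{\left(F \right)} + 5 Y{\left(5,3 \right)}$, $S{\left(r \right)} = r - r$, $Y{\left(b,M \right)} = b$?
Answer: $-14358$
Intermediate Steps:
$S{\left(r \right)} = 0$
$y{\left(F \right)} = 25$ ($y{\left(F \right)} = 0 + 5 \cdot 5 = 0 + 25 = 25$)
$g{\left(A,X \right)} = A \left(25 + A\right)$ ($g{\left(A,X \right)} = \left(25 + A\right) \left(A + 0\right) = \left(25 + A\right) A = A \left(25 + A\right)$)
$g{\left(n,8 \right)} 106 + 58 = - 8 \left(25 - 8\right) 106 + 58 = \left(-8\right) 17 \cdot 106 + 58 = \left(-136\right) 106 + 58 = -14416 + 58 = -14358$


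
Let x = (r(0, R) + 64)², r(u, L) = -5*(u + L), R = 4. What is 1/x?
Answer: 1/1936 ≈ 0.00051653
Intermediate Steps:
r(u, L) = -5*L - 5*u (r(u, L) = -5*(L + u) = -5*L - 5*u)
x = 1936 (x = ((-5*4 - 5*0) + 64)² = ((-20 + 0) + 64)² = (-20 + 64)² = 44² = 1936)
1/x = 1/1936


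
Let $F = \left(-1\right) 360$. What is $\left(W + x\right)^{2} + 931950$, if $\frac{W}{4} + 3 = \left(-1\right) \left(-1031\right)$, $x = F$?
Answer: $15009454$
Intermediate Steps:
$F = -360$
$x = -360$
$W = 4112$ ($W = -12 + 4 \left(\left(-1\right) \left(-1031\right)\right) = -12 + 4 \cdot 1031 = -12 + 4124 = 4112$)
$\left(W + x\right)^{2} + 931950 = \left(4112 - 360\right)^{2} + 931950 = 3752^{2} + 931950 = 14077504 + 931950 = 15009454$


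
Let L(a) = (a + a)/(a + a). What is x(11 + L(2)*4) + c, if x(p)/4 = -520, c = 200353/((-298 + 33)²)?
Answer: -145867647/70225 ≈ -2077.1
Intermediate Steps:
L(a) = 1 (L(a) = (2*a)/((2*a)) = (2*a)*(1/(2*a)) = 1)
c = 200353/70225 (c = 200353/((-265)²) = 200353/70225 ≈ 2.8530)
x(p) = -2080 (x(p) = 4*(-520) = -2080)
x(11 + L(2)*4) + c = -2080 + 200353/70225 = -145867647/70225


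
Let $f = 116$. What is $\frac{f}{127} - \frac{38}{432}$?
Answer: $\frac{22643}{27432} \approx 0.82542$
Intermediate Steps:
$\frac{f}{127} - \frac{38}{432} = \frac{116}{127} - \frac{38}{432} = 116 \cdot \frac{1}{127} - \frac{19}{216} = \frac{116}{127} - \frac{19}{216} = \frac{22643}{27432}$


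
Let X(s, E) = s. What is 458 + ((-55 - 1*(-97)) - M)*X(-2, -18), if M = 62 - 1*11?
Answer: 476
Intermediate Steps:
M = 51 (M = 62 - 11 = 51)
458 + ((-55 - 1*(-97)) - M)*X(-2, -18) = 458 + ((-55 - 1*(-97)) - 1*51)*(-2) = 458 + ((-55 + 97) - 51)*(-2) = 458 + (42 - 51)*(-2) = 458 - 9*(-2) = 458 + 18 = 476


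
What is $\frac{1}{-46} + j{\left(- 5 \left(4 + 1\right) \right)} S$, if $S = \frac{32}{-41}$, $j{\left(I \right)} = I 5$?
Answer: $\frac{183959}{1886} \approx 97.539$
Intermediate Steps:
$j{\left(I \right)} = 5 I$
$S = - \frac{32}{41}$ ($S = 32 \left(- \frac{1}{41}\right) = - \frac{32}{41} \approx -0.78049$)
$\frac{1}{-46} + j{\left(- 5 \left(4 + 1\right) \right)} S = \frac{1}{-46} + 5 \left(- 5 \left(4 + 1\right)\right) \left(- \frac{32}{41}\right) = - \frac{1}{46} + 5 \left(\left(-5\right) 5\right) \left(- \frac{32}{41}\right) = - \frac{1}{46} + 5 \left(-25\right) \left(- \frac{32}{41}\right) = - \frac{1}{46} - - \frac{4000}{41} = - \frac{1}{46} + \frac{4000}{41} = \frac{183959}{1886}$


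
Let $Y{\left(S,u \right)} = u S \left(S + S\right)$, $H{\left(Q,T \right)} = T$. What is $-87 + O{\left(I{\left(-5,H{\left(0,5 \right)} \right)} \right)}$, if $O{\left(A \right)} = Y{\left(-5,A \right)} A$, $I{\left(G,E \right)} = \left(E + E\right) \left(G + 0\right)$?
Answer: $124913$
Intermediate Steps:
$I{\left(G,E \right)} = 2 E G$
$Y{\left(S,u \right)} = 2 u S^{2}$ ($Y{\left(S,u \right)} = S u 2 S = 2 u S^{2}$)
$O{\left(A \right)} = 50 A^{2}$ ($O{\left(A \right)} = 2 A \left(-5\right)^{2} A = 2 A 25 A = 50 A A = 50 A^{2}$)
$-87 + O{\left(I{\left(-5,H{\left(0,5 \right)} \right)} \right)} = -87 + 50 \left(2 \cdot 5 \left(-5\right)\right)^{2} = -87 + 50 \left(-50\right)^{2} = -87 + 50 \cdot 2500 = -87 + 125000 = 124913$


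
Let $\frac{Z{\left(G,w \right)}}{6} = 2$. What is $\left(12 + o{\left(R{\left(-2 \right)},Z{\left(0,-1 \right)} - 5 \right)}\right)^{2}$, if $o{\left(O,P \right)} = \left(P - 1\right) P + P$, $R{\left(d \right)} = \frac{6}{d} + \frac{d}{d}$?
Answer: $3721$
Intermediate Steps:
$R{\left(d \right)} = 1 + \frac{6}{d}$ ($R{\left(d \right)} = \frac{6}{d} + 1 = 1 + \frac{6}{d}$)
$Z{\left(G,w \right)} = 12$ ($Z{\left(G,w \right)} = 6 \cdot 2 = 12$)
$o{\left(O,P \right)} = P + P \left(-1 + P\right)$ ($o{\left(O,P \right)} = \left(P - 1\right) P + P = \left(-1 + P\right) P + P = P \left(-1 + P\right) + P = P + P \left(-1 + P\right)$)
$\left(12 + o{\left(R{\left(-2 \right)},Z{\left(0,-1 \right)} - 5 \right)}\right)^{2} = \left(12 + \left(12 - 5\right)^{2}\right)^{2} = \left(12 + 7^{2}\right)^{2} = \left(12 + 49\right)^{2} = 61^{2} = 3721$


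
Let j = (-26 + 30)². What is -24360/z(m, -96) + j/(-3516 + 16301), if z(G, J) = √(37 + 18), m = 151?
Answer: 16/12785 - 4872*√55/11 ≈ -3284.7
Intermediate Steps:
j = 16 (j = 4² = 16)
z(G, J) = √55
-24360/z(m, -96) + j/(-3516 + 16301) = -24360*√55/55 + 16/(-3516 + 16301) = -4872*√55/11 + 16/12785 = 16/12785 - 4872*√55/11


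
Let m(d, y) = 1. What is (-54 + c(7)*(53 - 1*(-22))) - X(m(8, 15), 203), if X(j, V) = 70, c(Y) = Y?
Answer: 401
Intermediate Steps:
(-54 + c(7)*(53 - 1*(-22))) - X(m(8, 15), 203) = (-54 + 7*(53 - 1*(-22))) - 1*70 = (-54 + 7*(53 + 22)) - 70 = (-54 + 7*75) - 70 = (-54 + 525) - 70 = 471 - 70 = 401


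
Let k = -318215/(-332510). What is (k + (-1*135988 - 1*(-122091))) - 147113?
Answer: -10707423377/66502 ≈ -1.6101e+5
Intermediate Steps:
k = 63643/66502 (k = -318215*(-1/332510) = 63643/66502 ≈ 0.95701)
(k + (-1*135988 - 1*(-122091))) - 147113 = (63643/66502 + (-1*135988 - 1*(-122091))) - 147113 = (63643/66502 + (-135988 + 122091)) - 147113 = (63643/66502 - 13897) - 147113 = -924114651/66502 - 147113 = -10707423377/66502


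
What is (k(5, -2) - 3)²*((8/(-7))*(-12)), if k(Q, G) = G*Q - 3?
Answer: 24576/7 ≈ 3510.9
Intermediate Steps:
k(Q, G) = -3 + G*Q
(k(5, -2) - 3)²*((8/(-7))*(-12)) = ((-3 - 2*5) - 3)²*((8/(-7))*(-12)) = ((-3 - 10) - 3)²*((8*(-⅐))*(-12)) = (-13 - 3)²*(-8/7*(-12)) = (-16)²*(96/7) = 256*(96/7) = 24576/7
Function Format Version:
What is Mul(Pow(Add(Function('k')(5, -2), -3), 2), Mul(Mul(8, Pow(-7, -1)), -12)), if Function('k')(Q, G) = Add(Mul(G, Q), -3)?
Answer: Rational(24576, 7) ≈ 3510.9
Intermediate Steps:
Function('k')(Q, G) = Add(-3, Mul(G, Q))
Mul(Pow(Add(Function('k')(5, -2), -3), 2), Mul(Mul(8, Pow(-7, -1)), -12)) = Mul(Pow(Add(Add(-3, Mul(-2, 5)), -3), 2), Mul(Mul(8, Pow(-7, -1)), -12)) = Mul(Pow(Add(Add(-3, -10), -3), 2), Mul(Mul(8, Rational(-1, 7)), -12)) = Mul(Pow(Add(-13, -3), 2), Mul(Rational(-8, 7), -12)) = Mul(Pow(-16, 2), Rational(96, 7)) = Mul(256, Rational(96, 7)) = Rational(24576, 7)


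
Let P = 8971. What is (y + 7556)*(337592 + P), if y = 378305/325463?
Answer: 852398291318679/325463 ≈ 2.6190e+9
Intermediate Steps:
y = 378305/325463 (y = 378305*(1/325463) = 378305/325463 ≈ 1.1624)
(y + 7556)*(337592 + P) = (378305/325463 + 7556)*(337592 + 8971) = (2459576733/325463)*346563 = 852398291318679/325463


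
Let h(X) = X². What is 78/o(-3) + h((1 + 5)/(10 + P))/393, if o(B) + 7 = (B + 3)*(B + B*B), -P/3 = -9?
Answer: -13988358/1255373 ≈ -11.143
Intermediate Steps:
P = 27 (P = -3*(-9) = 27)
o(B) = -7 + (3 + B)*(B + B²) (o(B) = -7 + (B + 3)*(B + B*B) = -7 + (3 + B)*(B + B²))
78/o(-3) + h((1 + 5)/(10 + P))/393 = 78/(-7 + (-3)³ + 3*(-3) + 4*(-3)²) + ((1 + 5)/(10 + 27))²/393 = 78/(-7 - 27 - 9 + 4*9) + (6/37)²*(1/393) = 78/(-7 - 27 - 9 + 36) + (6*(1/37))²*(1/393) = 78/(-7) + (6/37)²*(1/393) = 78*(-⅐) + (36/1369)*(1/393) = -78/7 + 12/179339 = -13988358/1255373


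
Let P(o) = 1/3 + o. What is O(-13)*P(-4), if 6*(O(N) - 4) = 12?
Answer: -22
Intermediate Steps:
O(N) = 6 (O(N) = 4 + (1/6)*12 = 4 + 2 = 6)
P(o) = 1/3 + o
O(-13)*P(-4) = 6*(1/3 - 4) = 6*(-11/3) = -22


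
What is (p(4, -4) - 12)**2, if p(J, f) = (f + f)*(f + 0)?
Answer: 400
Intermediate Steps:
p(J, f) = 2*f**2 (p(J, f) = (2*f)*f = 2*f**2)
(p(4, -4) - 12)**2 = (2*(-4)**2 - 12)**2 = (2*16 - 12)**2 = (32 - 12)**2 = 20**2 = 400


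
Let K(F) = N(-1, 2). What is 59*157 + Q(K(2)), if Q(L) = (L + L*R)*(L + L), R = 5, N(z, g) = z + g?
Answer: 9275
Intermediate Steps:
N(z, g) = g + z
K(F) = 1 (K(F) = 2 - 1 = 1)
Q(L) = 12*L² (Q(L) = (L + L*5)*(L + L) = (L + 5*L)*(2*L) = (6*L)*(2*L) = 12*L²)
59*157 + Q(K(2)) = 59*157 + 12*1² = 9263 + 12*1 = 9263 + 12 = 9275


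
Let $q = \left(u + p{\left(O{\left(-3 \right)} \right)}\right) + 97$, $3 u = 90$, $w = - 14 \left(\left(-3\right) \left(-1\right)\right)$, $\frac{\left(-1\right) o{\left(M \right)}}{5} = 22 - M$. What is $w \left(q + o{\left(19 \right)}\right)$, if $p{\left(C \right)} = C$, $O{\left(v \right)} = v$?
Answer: $-4578$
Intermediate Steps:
$o{\left(M \right)} = -110 + 5 M$ ($o{\left(M \right)} = - 5 \left(22 - M\right) = -110 + 5 M$)
$w = -42$ ($w = \left(-14\right) 3 = -42$)
$u = 30$ ($u = \frac{1}{3} \cdot 90 = 30$)
$q = 124$ ($q = \left(30 - 3\right) + 97 = 27 + 97 = 124$)
$w \left(q + o{\left(19 \right)}\right) = - 42 \left(124 + \left(-110 + 5 \cdot 19\right)\right) = - 42 \left(124 + \left(-110 + 95\right)\right) = - 42 \left(124 - 15\right) = \left(-42\right) 109 = -4578$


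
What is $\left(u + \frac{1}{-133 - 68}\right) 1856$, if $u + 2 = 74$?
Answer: $\frac{26858176}{201} \approx 1.3362 \cdot 10^{5}$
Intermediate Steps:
$u = 72$ ($u = -2 + 74 = 72$)
$\left(u + \frac{1}{-133 - 68}\right) 1856 = \left(72 + \frac{1}{-133 - 68}\right) 1856 = \left(72 + \frac{1}{-201}\right) 1856 = \left(72 - \frac{1}{201}\right) 1856 = \frac{14471}{201} \cdot 1856 = \frac{26858176}{201}$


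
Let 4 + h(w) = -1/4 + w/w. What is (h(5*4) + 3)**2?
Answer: 1/16 ≈ 0.062500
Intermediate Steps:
h(w) = -13/4 (h(w) = -4 + (-1/4 + w/w) = -4 + (-1*1/4 + 1) = -4 + (-1/4 + 1) = -4 + 3/4 = -13/4)
(h(5*4) + 3)**2 = (-13/4 + 3)**2 = (-1/4)**2 = 1/16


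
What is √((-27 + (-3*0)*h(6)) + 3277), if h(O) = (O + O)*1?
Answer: 5*√130 ≈ 57.009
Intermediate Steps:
h(O) = 2*O (h(O) = (2*O)*1 = 2*O)
√((-27 + (-3*0)*h(6)) + 3277) = √((-27 + (-3*0)*(2*6)) + 3277) = √((-27 + 0*12) + 3277) = √((-27 + 0) + 3277) = √(-27 + 3277) = √3250 = 5*√130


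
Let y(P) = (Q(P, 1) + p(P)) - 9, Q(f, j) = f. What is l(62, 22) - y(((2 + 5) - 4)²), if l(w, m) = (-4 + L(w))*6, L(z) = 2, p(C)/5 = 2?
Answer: -22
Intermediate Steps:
p(C) = 10 (p(C) = 5*2 = 10)
y(P) = 1 + P (y(P) = (P + 10) - 9 = (10 + P) - 9 = 1 + P)
l(w, m) = -12 (l(w, m) = (-4 + 2)*6 = -2*6 = -12)
l(62, 22) - y(((2 + 5) - 4)²) = -12 - (1 + ((2 + 5) - 4)²) = -12 - (1 + (7 - 4)²) = -12 - (1 + 3²) = -12 - (1 + 9) = -12 - 1*10 = -12 - 10 = -22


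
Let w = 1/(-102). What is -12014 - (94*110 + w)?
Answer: -2280107/102 ≈ -22354.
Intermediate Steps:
w = -1/102 ≈ -0.0098039
-12014 - (94*110 + w) = -12014 - (94*110 - 1/102) = -12014 - (10340 - 1/102) = -12014 - 1*1054679/102 = -12014 - 1054679/102 = -2280107/102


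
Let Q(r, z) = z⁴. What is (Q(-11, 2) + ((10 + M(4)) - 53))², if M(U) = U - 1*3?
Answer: 676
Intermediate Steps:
M(U) = -3 + U (M(U) = U - 3 = -3 + U)
(Q(-11, 2) + ((10 + M(4)) - 53))² = (2⁴ + ((10 + (-3 + 4)) - 53))² = (16 + ((10 + 1) - 53))² = (16 + (11 - 53))² = (16 - 42)² = (-26)² = 676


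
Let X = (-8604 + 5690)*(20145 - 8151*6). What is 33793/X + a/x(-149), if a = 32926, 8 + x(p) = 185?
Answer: 19571059265/105207738 ≈ 186.02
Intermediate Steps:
x(p) = 177 (x(p) = -8 + 185 = 177)
X = 83809554 (X = -2914*(20145 - 48906) = -2914*(-28761) = 83809554)
33793/X + a/x(-149) = 33793/83809554 + 32926/177 = 33793*(1/83809554) + 32926*(1/177) = 719/1783182 + 32926/177 = 19571059265/105207738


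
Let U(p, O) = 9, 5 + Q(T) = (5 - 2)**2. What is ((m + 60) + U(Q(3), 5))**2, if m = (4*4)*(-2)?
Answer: 1369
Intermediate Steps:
Q(T) = 4 (Q(T) = -5 + (5 - 2)**2 = -5 + 3**2 = -5 + 9 = 4)
m = -32 (m = 16*(-2) = -32)
((m + 60) + U(Q(3), 5))**2 = ((-32 + 60) + 9)**2 = (28 + 9)**2 = 37**2 = 1369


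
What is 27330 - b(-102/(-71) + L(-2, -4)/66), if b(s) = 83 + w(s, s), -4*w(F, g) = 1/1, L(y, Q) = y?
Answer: 108989/4 ≈ 27247.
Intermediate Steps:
w(F, g) = -1/4 (w(F, g) = -1/4/1 = -1/4*1 = -1/4)
b(s) = 331/4 (b(s) = 83 - 1/4 = 331/4)
27330 - b(-102/(-71) + L(-2, -4)/66) = 27330 - 1*331/4 = 27330 - 331/4 = 108989/4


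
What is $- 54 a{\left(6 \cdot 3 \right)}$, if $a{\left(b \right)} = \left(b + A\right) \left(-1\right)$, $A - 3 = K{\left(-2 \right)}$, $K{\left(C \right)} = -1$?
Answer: $1080$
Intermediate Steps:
$A = 2$ ($A = 3 - 1 = 2$)
$a{\left(b \right)} = -2 - b$ ($a{\left(b \right)} = \left(b + 2\right) \left(-1\right) = \left(2 + b\right) \left(-1\right) = -2 - b$)
$- 54 a{\left(6 \cdot 3 \right)} = - 54 \left(-2 - 6 \cdot 3\right) = - 54 \left(-2 - 18\right) = \left(-54\right) \left(-20\right) = 1080$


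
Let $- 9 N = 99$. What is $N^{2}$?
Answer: $121$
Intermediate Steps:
$N = -11$ ($N = \left(- \frac{1}{9}\right) 99 = -11$)
$N^{2} = \left(-11\right)^{2} = 121$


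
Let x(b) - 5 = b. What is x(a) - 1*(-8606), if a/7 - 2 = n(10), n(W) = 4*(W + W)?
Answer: 9185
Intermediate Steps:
n(W) = 8*W (n(W) = 4*(2*W) = 8*W)
a = 574 (a = 14 + 7*(8*10) = 14 + 7*80 = 14 + 560 = 574)
x(b) = 5 + b
x(a) - 1*(-8606) = (5 + 574) - 1*(-8606) = 579 + 8606 = 9185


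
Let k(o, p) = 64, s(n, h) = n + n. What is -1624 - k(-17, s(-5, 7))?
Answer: -1688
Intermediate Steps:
s(n, h) = 2*n
-1624 - k(-17, s(-5, 7)) = -1624 - 1*64 = -1624 - 64 = -1688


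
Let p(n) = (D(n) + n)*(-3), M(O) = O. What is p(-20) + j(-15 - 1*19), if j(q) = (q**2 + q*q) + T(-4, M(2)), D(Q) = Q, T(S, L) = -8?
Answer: 2424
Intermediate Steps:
p(n) = -6*n (p(n) = (n + n)*(-3) = (2*n)*(-3) = -6*n)
j(q) = -8 + 2*q**2 (j(q) = (q**2 + q*q) - 8 = (q**2 + q**2) - 8 = 2*q**2 - 8 = -8 + 2*q**2)
p(-20) + j(-15 - 1*19) = -6*(-20) + (-8 + 2*(-15 - 1*19)**2) = 120 + (-8 + 2*(-15 - 19)**2) = 120 + (-8 + 2*(-34)**2) = 120 + (-8 + 2*1156) = 120 + (-8 + 2312) = 120 + 2304 = 2424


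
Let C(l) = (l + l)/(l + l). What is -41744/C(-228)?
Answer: -41744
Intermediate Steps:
C(l) = 1 (C(l) = (2*l)/((2*l)) = (2*l)*(1/(2*l)) = 1)
-41744/C(-228) = -41744/1 = -41744*1 = -41744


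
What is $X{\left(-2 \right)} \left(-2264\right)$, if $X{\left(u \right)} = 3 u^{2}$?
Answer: $-27168$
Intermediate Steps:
$X{\left(-2 \right)} \left(-2264\right) = 3 \left(-2\right)^{2} \left(-2264\right) = 3 \cdot 4 \left(-2264\right) = 12 \left(-2264\right) = -27168$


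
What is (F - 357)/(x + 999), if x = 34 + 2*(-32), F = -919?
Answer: -1276/969 ≈ -1.3168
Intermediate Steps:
x = -30 (x = 34 - 64 = -30)
(F - 357)/(x + 999) = (-919 - 357)/(-30 + 999) = -1276/969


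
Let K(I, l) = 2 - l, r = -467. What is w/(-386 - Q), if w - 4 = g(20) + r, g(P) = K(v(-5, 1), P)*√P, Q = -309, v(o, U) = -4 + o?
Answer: 463/77 + 36*√5/77 ≈ 7.0584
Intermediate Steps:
g(P) = √P*(2 - P) (g(P) = (2 - P)*√P = √P*(2 - P))
w = -463 - 36*√5 (w = 4 + (√20*(2 - 1*20) - 467) = 4 + ((2*√5)*(2 - 20) - 467) = 4 + ((2*√5)*(-18) - 467) = 4 + (-36*√5 - 467) = 4 + (-467 - 36*√5) = -463 - 36*√5 ≈ -543.50)
w/(-386 - Q) = (-463 - 36*√5)/(-386 - 1*(-309)) = (-463 - 36*√5)/(-386 + 309) = (-463 - 36*√5)/(-77) = (-463 - 36*√5)*(-1/77) = 463/77 + 36*√5/77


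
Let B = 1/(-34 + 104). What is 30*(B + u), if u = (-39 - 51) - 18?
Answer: -22677/7 ≈ -3239.6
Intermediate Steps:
B = 1/70 ≈ 0.014286
u = -108 (u = -90 - 18 = -108)
30*(B + u) = 30*(1/70 - 108) = 30*(-7559/70) = -22677/7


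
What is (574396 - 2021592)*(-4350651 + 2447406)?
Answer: 2754368551020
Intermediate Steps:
(574396 - 2021592)*(-4350651 + 2447406) = -1447196*(-1903245) = 2754368551020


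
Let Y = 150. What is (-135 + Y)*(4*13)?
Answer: 780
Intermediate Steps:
(-135 + Y)*(4*13) = (-135 + 150)*(4*13) = 15*52 = 780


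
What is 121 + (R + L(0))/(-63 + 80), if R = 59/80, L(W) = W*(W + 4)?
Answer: 164619/1360 ≈ 121.04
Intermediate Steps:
L(W) = W*(4 + W)
R = 59/80 (R = 59*(1/80) = 59/80 ≈ 0.73750)
121 + (R + L(0))/(-63 + 80) = 121 + (59/80 + 0*(4 + 0))/(-63 + 80) = 121 + (59/80 + 0*4)/17 = 121 + (59/80 + 0)/17 = 121 + (1/17)*(59/80) = 121 + 59/1360 = 164619/1360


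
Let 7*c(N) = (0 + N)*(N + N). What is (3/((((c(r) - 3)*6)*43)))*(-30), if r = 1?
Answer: 105/817 ≈ 0.12852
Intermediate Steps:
c(N) = 2*N²/7 (c(N) = ((0 + N)*(N + N))/7 = (N*(2*N))/7 = (2*N²)/7 = 2*N²/7)
(3/((((c(r) - 3)*6)*43)))*(-30) = (3/(((((2/7)*1² - 3)*6)*43)))*(-30) = (3/(((((2/7)*1 - 3)*6)*43)))*(-30) = (3/((((2/7 - 3)*6)*43)))*(-30) = (3/((-19/7*6*43)))*(-30) = (3/((-114/7*43)))*(-30) = (3/(-4902/7))*(-30) = (3*(-7/4902))*(-30) = -7/1634*(-30) = 105/817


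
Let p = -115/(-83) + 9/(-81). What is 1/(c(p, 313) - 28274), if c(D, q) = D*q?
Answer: -747/20822702 ≈ -3.5874e-5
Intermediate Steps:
p = 952/747 (p = -115*(-1/83) + 9*(-1/81) = 115/83 - ⅑ = 952/747 ≈ 1.2744)
1/(c(p, 313) - 28274) = 1/((952/747)*313 - 28274) = 1/(297976/747 - 28274) = 1/(-20822702/747) = -747/20822702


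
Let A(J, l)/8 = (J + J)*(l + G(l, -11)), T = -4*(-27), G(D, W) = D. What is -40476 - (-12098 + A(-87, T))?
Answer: 272294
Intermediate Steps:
T = 108
A(J, l) = 32*J*l (A(J, l) = 8*((J + J)*(l + l)) = 8*((2*J)*(2*l)) = 8*(4*J*l) = 32*J*l)
-40476 - (-12098 + A(-87, T)) = -40476 - (-12098 + 32*(-87)*108) = -40476 - (-12098 - 300672) = -40476 - 1*(-312770) = -40476 + 312770 = 272294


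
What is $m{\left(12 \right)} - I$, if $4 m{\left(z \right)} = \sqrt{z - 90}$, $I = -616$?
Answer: $616 + \frac{i \sqrt{78}}{4} \approx 616.0 + 2.2079 i$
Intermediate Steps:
$m{\left(z \right)} = \frac{\sqrt{-90 + z}}{4}$ ($m{\left(z \right)} = \frac{\sqrt{z - 90}}{4} = \frac{\sqrt{-90 + z}}{4}$)
$m{\left(12 \right)} - I = \frac{\sqrt{-90 + 12}}{4} - -616 = \frac{\sqrt{-78}}{4} + 616 = \frac{i \sqrt{78}}{4} + 616 = 616 + \frac{i \sqrt{78}}{4}$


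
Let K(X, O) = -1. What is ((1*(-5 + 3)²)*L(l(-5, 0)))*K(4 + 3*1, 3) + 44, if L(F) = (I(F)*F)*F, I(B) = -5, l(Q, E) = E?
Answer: 44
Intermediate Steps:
L(F) = -5*F² (L(F) = (-5*F)*F = -5*F²)
((1*(-5 + 3)²)*L(l(-5, 0)))*K(4 + 3*1, 3) + 44 = ((1*(-5 + 3)²)*(-5*0²))*(-1) + 44 = ((1*(-2)²)*(-5*0))*(-1) + 44 = ((1*4)*0)*(-1) + 44 = (4*0)*(-1) + 44 = 0*(-1) + 44 = 0 + 44 = 44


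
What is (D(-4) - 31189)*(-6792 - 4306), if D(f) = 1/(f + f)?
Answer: 1384547637/4 ≈ 3.4614e+8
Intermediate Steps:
D(f) = 1/(2*f)
(D(-4) - 31189)*(-6792 - 4306) = ((1/2)/(-4) - 31189)*(-6792 - 4306) = ((1/2)*(-1/4) - 31189)*(-11098) = (-1/8 - 31189)*(-11098) = -249513/8*(-11098) = 1384547637/4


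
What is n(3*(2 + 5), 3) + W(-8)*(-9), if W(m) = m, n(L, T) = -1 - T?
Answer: 68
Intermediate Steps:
n(3*(2 + 5), 3) + W(-8)*(-9) = (-1 - 1*3) - 8*(-9) = (-1 - 3) + 72 = -4 + 72 = 68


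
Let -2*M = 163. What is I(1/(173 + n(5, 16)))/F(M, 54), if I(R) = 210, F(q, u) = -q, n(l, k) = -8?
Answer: 420/163 ≈ 2.5767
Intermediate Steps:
M = -163/2 (M = -1/2*163 = -163/2 ≈ -81.500)
I(1/(173 + n(5, 16)))/F(M, 54) = 210/((-1*(-163/2))) = 210/(163/2) = 210*(2/163) = 420/163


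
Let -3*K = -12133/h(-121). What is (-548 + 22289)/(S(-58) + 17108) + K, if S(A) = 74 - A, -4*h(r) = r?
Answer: 76780333/568920 ≈ 134.96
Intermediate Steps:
h(r) = -r/4
K = 4412/33 (K = -(-12133)/(3*((-¼*(-121)))) = -(-12133)/(3*121/4) = -(-12133)*4/(3*121) = -⅓*(-4412/11) = 4412/33 ≈ 133.70)
(-548 + 22289)/(S(-58) + 17108) + K = (-548 + 22289)/((74 - 1*(-58)) + 17108) + 4412/33 = 21741/((74 + 58) + 17108) + 4412/33 = 21741/(132 + 17108) + 4412/33 = 21741/17240 + 4412/33 = 76780333/568920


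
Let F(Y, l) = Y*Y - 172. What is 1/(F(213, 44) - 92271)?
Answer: -1/47074 ≈ -2.1243e-5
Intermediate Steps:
F(Y, l) = -172 + Y² (F(Y, l) = Y² - 172 = -172 + Y²)
1/(F(213, 44) - 92271) = 1/((-172 + 213²) - 92271) = 1/((-172 + 45369) - 92271) = 1/(45197 - 92271) = 1/(-47074) = -1/47074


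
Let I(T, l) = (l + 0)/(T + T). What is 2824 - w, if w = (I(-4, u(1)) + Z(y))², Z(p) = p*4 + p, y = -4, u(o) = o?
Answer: 154815/64 ≈ 2419.0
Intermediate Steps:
I(T, l) = l/(2*T) (I(T, l) = l/((2*T)) = l*(1/(2*T)) = l/(2*T))
Z(p) = 5*p (Z(p) = 4*p + p = 5*p)
w = 25921/64 (w = ((½)*1/(-4) + 5*(-4))² = ((½)*1*(-¼) - 20)² = (-⅛ - 20)² = (-161/8)² = 25921/64 ≈ 405.02)
2824 - w = 2824 - 1*25921/64 = 2824 - 25921/64 = 154815/64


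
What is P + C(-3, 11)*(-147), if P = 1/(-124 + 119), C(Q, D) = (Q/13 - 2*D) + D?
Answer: 107297/65 ≈ 1650.7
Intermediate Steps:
C(Q, D) = -D + Q/13 (C(Q, D) = (Q/13 - 2*D) + D = (-2*D + Q/13) + D = -D + Q/13)
P = -1/5 (P = 1/(-5) = -1/5 ≈ -0.20000)
P + C(-3, 11)*(-147) = -1/5 + (-1*11 + (1/13)*(-3))*(-147) = -1/5 + (-11 - 3/13)*(-147) = -1/5 - 146/13*(-147) = -1/5 + 21462/13 = 107297/65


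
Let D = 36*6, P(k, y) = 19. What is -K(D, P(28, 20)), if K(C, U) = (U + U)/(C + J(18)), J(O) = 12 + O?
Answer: -19/123 ≈ -0.15447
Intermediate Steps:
D = 216
K(C, U) = 2*U/(30 + C) (K(C, U) = (U + U)/(C + (12 + 18)) = (2*U)/(C + 30) = (2*U)/(30 + C) = 2*U/(30 + C))
-K(D, P(28, 20)) = -2*19/(30 + 216) = -2*19/246 = -1*19/123 = -19/123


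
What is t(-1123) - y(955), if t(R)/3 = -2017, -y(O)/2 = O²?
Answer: 1817999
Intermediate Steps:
y(O) = -2*O²
t(R) = -6051 (t(R) = 3*(-2017) = -6051)
t(-1123) - y(955) = -6051 - (-2)*955² = -6051 - (-2)*912025 = -6051 - 1*(-1824050) = -6051 + 1824050 = 1817999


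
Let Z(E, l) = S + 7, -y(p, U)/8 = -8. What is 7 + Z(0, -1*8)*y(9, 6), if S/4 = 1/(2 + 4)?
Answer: 1493/3 ≈ 497.67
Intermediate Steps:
S = ⅔ (S = 4/(2 + 4) = 4/6 = 4*(⅙) = ⅔ ≈ 0.66667)
y(p, U) = 64 (y(p, U) = -8*(-8) = 64)
Z(E, l) = 23/3 (Z(E, l) = ⅔ + 7 = 23/3)
7 + Z(0, -1*8)*y(9, 6) = 7 + (23/3)*64 = 7 + 1472/3 = 1493/3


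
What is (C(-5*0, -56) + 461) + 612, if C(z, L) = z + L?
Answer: 1017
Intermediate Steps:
C(z, L) = L + z
(C(-5*0, -56) + 461) + 612 = ((-56 - 5*0) + 461) + 612 = ((-56 + 0) + 461) + 612 = (-56 + 461) + 612 = 405 + 612 = 1017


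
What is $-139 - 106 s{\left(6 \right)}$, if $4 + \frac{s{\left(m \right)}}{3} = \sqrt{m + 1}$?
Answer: $1133 - 318 \sqrt{7} \approx 291.65$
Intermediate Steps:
$s{\left(m \right)} = -12 + 3 \sqrt{1 + m}$ ($s{\left(m \right)} = -12 + 3 \sqrt{m + 1} = -12 + 3 \sqrt{1 + m}$)
$-139 - 106 s{\left(6 \right)} = -139 - 106 \left(-12 + 3 \sqrt{1 + 6}\right) = -139 - 106 \left(-12 + 3 \sqrt{7}\right) = -139 + \left(1272 - 318 \sqrt{7}\right) = 1133 - 318 \sqrt{7}$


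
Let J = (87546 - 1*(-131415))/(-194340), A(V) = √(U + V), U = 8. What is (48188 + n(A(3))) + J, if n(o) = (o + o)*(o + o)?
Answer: 3124395973/64780 ≈ 48231.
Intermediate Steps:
A(V) = √(8 + V)
n(o) = 4*o² (n(o) = (2*o)*(2*o) = 4*o²)
J = -72987/64780 (J = (87546 + 131415)*(-1/194340) = 218961*(-1/194340) = -72987/64780 ≈ -1.1267)
(48188 + n(A(3))) + J = (48188 + 4*(√(8 + 3))²) - 72987/64780 = (48188 + 4*(√11)²) - 72987/64780 = (48188 + 4*11) - 72987/64780 = (48188 + 44) - 72987/64780 = 48232 - 72987/64780 = 3124395973/64780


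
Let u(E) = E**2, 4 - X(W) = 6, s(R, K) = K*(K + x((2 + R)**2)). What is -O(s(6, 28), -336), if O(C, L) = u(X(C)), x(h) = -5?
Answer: -4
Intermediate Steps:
s(R, K) = K*(-5 + K) (s(R, K) = K*(K - 5) = K*(-5 + K))
X(W) = -2 (X(W) = 4 - 1*6 = 4 - 6 = -2)
O(C, L) = 4 (O(C, L) = (-2)**2 = 4)
-O(s(6, 28), -336) = -1*4 = -4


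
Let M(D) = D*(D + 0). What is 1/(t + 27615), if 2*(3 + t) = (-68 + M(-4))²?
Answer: 1/28964 ≈ 3.4526e-5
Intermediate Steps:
M(D) = D² (M(D) = D*D = D²)
t = 1349 (t = -3 + (-68 + (-4)²)²/2 = -3 + (-68 + 16)²/2 = -3 + (½)*(-52)² = -3 + (½)*2704 = -3 + 1352 = 1349)
1/(t + 27615) = 1/(1349 + 27615) = 1/28964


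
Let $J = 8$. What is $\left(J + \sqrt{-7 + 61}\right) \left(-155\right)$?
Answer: $-1240 - 465 \sqrt{6} \approx -2379.0$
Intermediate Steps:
$\left(J + \sqrt{-7 + 61}\right) \left(-155\right) = \left(8 + \sqrt{-7 + 61}\right) \left(-155\right) = \left(8 + \sqrt{54}\right) \left(-155\right) = \left(8 + 3 \sqrt{6}\right) \left(-155\right) = -1240 - 465 \sqrt{6}$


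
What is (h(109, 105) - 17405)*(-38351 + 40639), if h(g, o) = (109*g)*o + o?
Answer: 2814709040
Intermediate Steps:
h(g, o) = o + 109*g*o (h(g, o) = 109*g*o + o = o + 109*g*o)
(h(109, 105) - 17405)*(-38351 + 40639) = (105*(1 + 109*109) - 17405)*(-38351 + 40639) = (105*(1 + 11881) - 17405)*2288 = (105*11882 - 17405)*2288 = (1247610 - 17405)*2288 = 1230205*2288 = 2814709040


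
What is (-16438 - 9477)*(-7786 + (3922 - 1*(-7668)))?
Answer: -98580660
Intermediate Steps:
(-16438 - 9477)*(-7786 + (3922 - 1*(-7668))) = -25915*(-7786 + (3922 + 7668)) = -25915*(-7786 + 11590) = -25915*3804 = -98580660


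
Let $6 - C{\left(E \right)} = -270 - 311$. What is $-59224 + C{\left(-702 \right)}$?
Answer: $-58637$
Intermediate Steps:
$C{\left(E \right)} = 587$ ($C{\left(E \right)} = 6 - \left(-270 - 311\right) = 6 - -581 = 6 + 581 = 587$)
$-59224 + C{\left(-702 \right)} = -59224 + 587 = -58637$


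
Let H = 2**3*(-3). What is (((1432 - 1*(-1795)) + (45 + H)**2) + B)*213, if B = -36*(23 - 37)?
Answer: 888636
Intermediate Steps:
H = -24 (H = 8*(-3) = -24)
B = 504 (B = -36*(-14) = 504)
(((1432 - 1*(-1795)) + (45 + H)**2) + B)*213 = (((1432 - 1*(-1795)) + (45 - 24)**2) + 504)*213 = (((1432 + 1795) + 21**2) + 504)*213 = ((3227 + 441) + 504)*213 = (3668 + 504)*213 = 4172*213 = 888636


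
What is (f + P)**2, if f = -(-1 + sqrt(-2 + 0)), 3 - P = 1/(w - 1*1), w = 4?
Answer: 103/9 - 22*I*sqrt(2)/3 ≈ 11.444 - 10.371*I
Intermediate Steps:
P = 8/3 (P = 3 - 1/(4 - 1*1) = 3 - 1/(4 - 1) = 3 - 1/3 = 8/3 ≈ 2.6667)
f = 1 - I*sqrt(2) (f = -(-1 + sqrt(-2)) = -(-1 + I*sqrt(2)) = 1 - I*sqrt(2) ≈ 1.0 - 1.4142*I)
(f + P)**2 = ((1 - I*sqrt(2)) + 8/3)**2 = (11/3 - I*sqrt(2))**2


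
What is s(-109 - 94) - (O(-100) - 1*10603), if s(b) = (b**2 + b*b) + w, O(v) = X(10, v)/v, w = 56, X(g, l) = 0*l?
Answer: 93077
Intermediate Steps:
X(g, l) = 0
O(v) = 0 (O(v) = 0/v = 0)
s(b) = 56 + 2*b**2 (s(b) = (b**2 + b*b) + 56 = (b**2 + b**2) + 56 = 2*b**2 + 56 = 56 + 2*b**2)
s(-109 - 94) - (O(-100) - 1*10603) = (56 + 2*(-109 - 94)**2) - (0 - 1*10603) = (56 + 2*(-203)**2) - (0 - 10603) = (56 + 2*41209) - 1*(-10603) = (56 + 82418) + 10603 = 82474 + 10603 = 93077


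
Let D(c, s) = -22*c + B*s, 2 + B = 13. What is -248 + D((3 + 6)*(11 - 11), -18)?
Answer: -446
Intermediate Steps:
B = 11 (B = -2 + 13 = 11)
D(c, s) = -22*c + 11*s
-248 + D((3 + 6)*(11 - 11), -18) = -248 + (-22*(3 + 6)*(11 - 11) + 11*(-18)) = -248 + (-198*0 - 198) = -248 + (-22*0 - 198) = -248 + (0 - 198) = -248 - 198 = -446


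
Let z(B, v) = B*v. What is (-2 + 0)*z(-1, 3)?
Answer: 6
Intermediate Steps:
(-2 + 0)*z(-1, 3) = (-2 + 0)*(-1*3) = -2*(-3) = 6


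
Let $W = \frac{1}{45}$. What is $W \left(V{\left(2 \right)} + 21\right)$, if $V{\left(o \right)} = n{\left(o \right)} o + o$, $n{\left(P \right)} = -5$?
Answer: $\frac{13}{45} \approx 0.28889$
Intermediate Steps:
$W = \frac{1}{45} \approx 0.022222$
$V{\left(o \right)} = - 4 o$ ($V{\left(o \right)} = - 5 o + o = - 4 o$)
$W \left(V{\left(2 \right)} + 21\right) = \frac{\left(-4\right) 2 + 21}{45} = \frac{-8 + 21}{45} = \frac{1}{45} \cdot 13 = \frac{13}{45}$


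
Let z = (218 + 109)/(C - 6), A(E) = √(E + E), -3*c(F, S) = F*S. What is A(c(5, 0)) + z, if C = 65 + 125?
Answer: 327/184 ≈ 1.7772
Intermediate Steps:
C = 190
c(F, S) = -F*S/3
A(E) = √2*√E (A(E) = √(2*E) = √2*√E)
z = 327/184 (z = (218 + 109)/(190 - 6) = 327/184 ≈ 1.7772)
A(c(5, 0)) + z = √2*√(-⅓*5*0) + 327/184 = √2*√0 + 327/184 = √2*0 + 327/184 = 0 + 327/184 = 327/184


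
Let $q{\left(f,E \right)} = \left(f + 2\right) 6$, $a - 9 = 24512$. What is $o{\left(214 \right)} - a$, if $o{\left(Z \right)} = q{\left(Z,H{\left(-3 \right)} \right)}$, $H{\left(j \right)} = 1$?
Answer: $-23225$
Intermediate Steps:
$a = 24521$ ($a = 9 + 24512 = 24521$)
$q{\left(f,E \right)} = 12 + 6 f$ ($q{\left(f,E \right)} = \left(2 + f\right) 6 = 12 + 6 f$)
$o{\left(Z \right)} = 12 + 6 Z$
$o{\left(214 \right)} - a = \left(12 + 6 \cdot 214\right) - 24521 = \left(12 + 1284\right) - 24521 = 1296 - 24521 = -23225$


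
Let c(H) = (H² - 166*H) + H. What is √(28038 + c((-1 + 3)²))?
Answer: √27394 ≈ 165.51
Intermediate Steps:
c(H) = H² - 165*H
√(28038 + c((-1 + 3)²)) = √(28038 + (-1 + 3)²*(-165 + (-1 + 3)²)) = √(28038 + 2²*(-165 + 2²)) = √(28038 + 4*(-165 + 4)) = √(28038 + 4*(-161)) = √(28038 - 644) = √27394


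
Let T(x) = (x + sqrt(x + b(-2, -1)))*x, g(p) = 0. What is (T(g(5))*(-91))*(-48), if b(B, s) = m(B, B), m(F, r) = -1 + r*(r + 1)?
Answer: 0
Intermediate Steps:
m(F, r) = -1 + r*(1 + r)
b(B, s) = -1 + B + B**2
T(x) = x*(x + sqrt(1 + x)) (T(x) = (x + sqrt(x + (-1 - 2 + (-2)**2)))*x = (x + sqrt(x + (-1 - 2 + 4)))*x = (x + sqrt(x + 1))*x = (x + sqrt(1 + x))*x = x*(x + sqrt(1 + x)))
(T(g(5))*(-91))*(-48) = ((0*(0 + sqrt(1 + 0)))*(-91))*(-48) = ((0*(0 + sqrt(1)))*(-91))*(-48) = ((0*(0 + 1))*(-91))*(-48) = ((0*1)*(-91))*(-48) = (0*(-91))*(-48) = 0*(-48) = 0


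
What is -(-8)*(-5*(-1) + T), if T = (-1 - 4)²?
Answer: 240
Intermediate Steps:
T = 25 (T = (-5)² = 25)
-(-8)*(-5*(-1) + T) = -(-8)*(-5*(-1) + 25) = -(-8)*(5 + 25) = -(-8)*30 = -4*(-60) = 240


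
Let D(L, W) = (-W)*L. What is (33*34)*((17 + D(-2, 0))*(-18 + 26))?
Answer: 152592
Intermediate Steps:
D(L, W) = -L*W
(33*34)*((17 + D(-2, 0))*(-18 + 26)) = (33*34)*((17 - 1*(-2)*0)*(-18 + 26)) = 1122*((17 + 0)*8) = 1122*(17*8) = 1122*136 = 152592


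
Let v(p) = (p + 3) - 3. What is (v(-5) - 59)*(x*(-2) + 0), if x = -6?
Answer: -768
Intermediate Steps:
v(p) = p (v(p) = (3 + p) - 3 = p)
(v(-5) - 59)*(x*(-2) + 0) = (-5 - 59)*(-6*(-2) + 0) = -64*(12 + 0) = -64*12 = -768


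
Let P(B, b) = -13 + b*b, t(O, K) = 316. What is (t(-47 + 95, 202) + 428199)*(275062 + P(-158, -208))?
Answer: 136401895195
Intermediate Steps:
P(B, b) = -13 + b**2
(t(-47 + 95, 202) + 428199)*(275062 + P(-158, -208)) = (316 + 428199)*(275062 + (-13 + (-208)**2)) = 428515*(275062 + (-13 + 43264)) = 428515*(275062 + 43251) = 428515*318313 = 136401895195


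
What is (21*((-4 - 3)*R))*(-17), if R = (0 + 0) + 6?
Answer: 14994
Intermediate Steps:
R = 6 (R = 0 + 6 = 6)
(21*((-4 - 3)*R))*(-17) = (21*((-4 - 3)*6))*(-17) = (21*(-7*6))*(-17) = (21*(-42))*(-17) = -882*(-17) = 14994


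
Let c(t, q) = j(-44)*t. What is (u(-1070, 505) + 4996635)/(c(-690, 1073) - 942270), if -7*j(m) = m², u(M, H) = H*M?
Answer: -6238799/1052010 ≈ -5.9304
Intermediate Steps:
j(m) = -m²/7
c(t, q) = -1936*t/7 (c(t, q) = (-⅐*(-44)²)*t = (-⅐*1936)*t = -1936*t/7)
(u(-1070, 505) + 4996635)/(c(-690, 1073) - 942270) = (505*(-1070) + 4996635)/(-1936/7*(-690) - 942270) = (-540350 + 4996635)/(1335840/7 - 942270) = 4456285/(-5260050/7) = 4456285*(-7/5260050) = -6238799/1052010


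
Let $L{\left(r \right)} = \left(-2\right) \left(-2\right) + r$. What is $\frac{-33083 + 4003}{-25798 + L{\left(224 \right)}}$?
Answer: $\frac{2908}{2557} \approx 1.1373$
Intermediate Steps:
$L{\left(r \right)} = 4 + r$
$\frac{-33083 + 4003}{-25798 + L{\left(224 \right)}} = \frac{-33083 + 4003}{-25798 + \left(4 + 224\right)} = - \frac{29080}{-25798 + 228} = - \frac{29080}{-25570} = \left(-29080\right) \left(- \frac{1}{25570}\right) = \frac{2908}{2557}$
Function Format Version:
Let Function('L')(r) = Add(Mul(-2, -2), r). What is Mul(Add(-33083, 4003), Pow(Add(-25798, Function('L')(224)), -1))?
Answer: Rational(2908, 2557) ≈ 1.1373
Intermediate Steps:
Function('L')(r) = Add(4, r)
Mul(Add(-33083, 4003), Pow(Add(-25798, Function('L')(224)), -1)) = Mul(Add(-33083, 4003), Pow(Add(-25798, Add(4, 224)), -1)) = Mul(-29080, Pow(Add(-25798, 228), -1)) = Mul(-29080, Pow(-25570, -1)) = Mul(-29080, Rational(-1, 25570)) = Rational(2908, 2557)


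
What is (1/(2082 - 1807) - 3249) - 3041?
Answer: -1729749/275 ≈ -6290.0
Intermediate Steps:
(1/(2082 - 1807) - 3249) - 3041 = (1/275 - 3249) - 3041 = -893474/275 - 3041 = -1729749/275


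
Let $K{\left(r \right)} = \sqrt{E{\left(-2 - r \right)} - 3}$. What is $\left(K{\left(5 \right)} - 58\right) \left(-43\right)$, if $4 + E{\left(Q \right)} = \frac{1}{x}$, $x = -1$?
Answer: $2494 - 86 i \sqrt{2} \approx 2494.0 - 121.62 i$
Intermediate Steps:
$E{\left(Q \right)} = -5$ ($E{\left(Q \right)} = -4 + \frac{1}{-1} = -4 - 1 = -5$)
$K{\left(r \right)} = 2 i \sqrt{2}$ ($K{\left(r \right)} = \sqrt{-5 - 3} = \sqrt{-8} = 2 i \sqrt{2}$)
$\left(K{\left(5 \right)} - 58\right) \left(-43\right) = \left(2 i \sqrt{2} - 58\right) \left(-43\right) = \left(-58 + 2 i \sqrt{2}\right) \left(-43\right) = 2494 - 86 i \sqrt{2}$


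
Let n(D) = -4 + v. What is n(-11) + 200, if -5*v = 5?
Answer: 195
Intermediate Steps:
v = -1 (v = -1/5*5 = -1)
n(D) = -5 (n(D) = -4 - 1 = -5)
n(-11) + 200 = -5 + 200 = 195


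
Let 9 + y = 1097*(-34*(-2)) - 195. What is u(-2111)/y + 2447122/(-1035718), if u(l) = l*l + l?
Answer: 1107814793239/19262283364 ≈ 57.512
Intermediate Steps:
y = 74392 (y = -9 + (1097*(-34*(-2)) - 195) = -9 + (1097*68 - 195) = -9 + (74596 - 195) = -9 + 74401 = 74392)
u(l) = l + l² (u(l) = l² + l = l + l²)
u(-2111)/y + 2447122/(-1035718) = -2111*(1 - 2111)/74392 + 2447122/(-1035718) = -2111*(-2110)*(1/74392) + 2447122*(-1/1035718) = 4454210*(1/74392) - 1223561/517859 = 2227105/37196 - 1223561/517859 = 1107814793239/19262283364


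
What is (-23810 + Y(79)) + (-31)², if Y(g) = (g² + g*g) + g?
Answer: -10288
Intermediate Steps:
Y(g) = g + 2*g² (Y(g) = (g² + g²) + g = 2*g² + g = g + 2*g²)
(-23810 + Y(79)) + (-31)² = (-23810 + 79*(1 + 2*79)) + (-31)² = (-23810 + 79*(1 + 158)) + 961 = (-23810 + 79*159) + 961 = (-23810 + 12561) + 961 = -11249 + 961 = -10288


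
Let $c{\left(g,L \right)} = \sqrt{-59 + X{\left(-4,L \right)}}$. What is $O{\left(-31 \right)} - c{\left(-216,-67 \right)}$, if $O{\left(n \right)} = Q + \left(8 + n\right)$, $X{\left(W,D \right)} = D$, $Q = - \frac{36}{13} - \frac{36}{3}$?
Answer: $- \frac{491}{13} - 3 i \sqrt{14} \approx -37.769 - 11.225 i$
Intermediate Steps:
$Q = - \frac{192}{13}$ ($Q = \left(-36\right) \frac{1}{13} - 12 = - \frac{36}{13} - 12 = - \frac{192}{13} \approx -14.769$)
$c{\left(g,L \right)} = \sqrt{-59 + L}$
$O{\left(n \right)} = - \frac{88}{13} + n$ ($O{\left(n \right)} = - \frac{192}{13} + \left(8 + n\right) = - \frac{88}{13} + n$)
$O{\left(-31 \right)} - c{\left(-216,-67 \right)} = \left(- \frac{88}{13} - 31\right) - \sqrt{-59 - 67} = - \frac{491}{13} - \sqrt{-126} = - \frac{491}{13} - 3 i \sqrt{14}$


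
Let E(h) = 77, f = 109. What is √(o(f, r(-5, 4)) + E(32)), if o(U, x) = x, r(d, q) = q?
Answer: 9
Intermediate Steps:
√(o(f, r(-5, 4)) + E(32)) = √(4 + 77) = √81 = 9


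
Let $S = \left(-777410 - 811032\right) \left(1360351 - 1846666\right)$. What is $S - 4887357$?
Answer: $772478283873$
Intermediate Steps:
$S = 772483171230$ ($S = \left(-1588442\right) \left(-486315\right) = 772483171230$)
$S - 4887357 = 772483171230 - 4887357 = 772478283873$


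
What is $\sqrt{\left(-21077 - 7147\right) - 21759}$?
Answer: $i \sqrt{49983} \approx 223.57 i$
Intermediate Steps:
$\sqrt{\left(-21077 - 7147\right) - 21759} = \sqrt{-28224 - 21759} = \sqrt{-49983} = i \sqrt{49983}$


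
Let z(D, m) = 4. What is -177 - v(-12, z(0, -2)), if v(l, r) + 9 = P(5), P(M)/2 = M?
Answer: -178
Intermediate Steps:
P(M) = 2*M
v(l, r) = 1 (v(l, r) = -9 + 2*5 = -9 + 10 = 1)
-177 - v(-12, z(0, -2)) = -177 - 1*1 = -177 - 1 = -178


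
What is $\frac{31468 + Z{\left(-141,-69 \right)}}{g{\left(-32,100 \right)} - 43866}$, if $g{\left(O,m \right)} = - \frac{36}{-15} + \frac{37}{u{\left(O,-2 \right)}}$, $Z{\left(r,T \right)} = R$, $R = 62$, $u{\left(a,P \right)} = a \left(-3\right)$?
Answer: $- \frac{15134400}{21054343} \approx -0.71883$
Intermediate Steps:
$u{\left(a,P \right)} = - 3 a$
$Z{\left(r,T \right)} = 62$
$g{\left(O,m \right)} = \frac{12}{5} - \frac{37}{3 O}$ ($g{\left(O,m \right)} = - \frac{36}{-15} + \frac{37}{\left(-3\right) O} = \left(-36\right) \left(- \frac{1}{15}\right) + 37 \left(- \frac{1}{3 O}\right) = \frac{12}{5} - \frac{37}{3 O}$)
$\frac{31468 + Z{\left(-141,-69 \right)}}{g{\left(-32,100 \right)} - 43866} = \frac{31468 + 62}{\frac{-185 + 36 \left(-32\right)}{15 \left(-32\right)} - 43866} = \frac{31530}{\frac{1}{15} \left(- \frac{1}{32}\right) \left(-185 - 1152\right) - 43866} = \frac{31530}{\frac{1}{15} \left(- \frac{1}{32}\right) \left(-1337\right) - 43866} = \frac{31530}{\frac{1337}{480} - 43866} = \frac{31530}{- \frac{21054343}{480}} = 31530 \left(- \frac{480}{21054343}\right) = - \frac{15134400}{21054343}$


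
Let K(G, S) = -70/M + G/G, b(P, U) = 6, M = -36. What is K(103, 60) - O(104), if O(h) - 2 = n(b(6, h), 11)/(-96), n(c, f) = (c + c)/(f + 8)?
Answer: 1301/1368 ≈ 0.95102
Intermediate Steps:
n(c, f) = 2*c/(8 + f) (n(c, f) = (2*c)/(8 + f) = 2*c/(8 + f))
O(h) = 303/152 (O(h) = 2 + (2*6/(8 + 11))/(-96) = 2 + (2*6/19)*(-1/96) = 2 + (2*6*(1/19))*(-1/96) = 2 + (12/19)*(-1/96) = 2 - 1/152 = 303/152)
K(G, S) = 53/18 (K(G, S) = -70/(-36) + G/G = -70*(-1/36) + 1 = 35/18 + 1 = 53/18)
K(103, 60) - O(104) = 53/18 - 1*303/152 = 53/18 - 303/152 = 1301/1368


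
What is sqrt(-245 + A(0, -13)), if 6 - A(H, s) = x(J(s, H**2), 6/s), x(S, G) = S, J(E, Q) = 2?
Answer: I*sqrt(241) ≈ 15.524*I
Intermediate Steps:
A(H, s) = 4 (A(H, s) = 6 - 1*2 = 6 - 2 = 4)
sqrt(-245 + A(0, -13)) = sqrt(-245 + 4) = sqrt(-241) = I*sqrt(241)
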